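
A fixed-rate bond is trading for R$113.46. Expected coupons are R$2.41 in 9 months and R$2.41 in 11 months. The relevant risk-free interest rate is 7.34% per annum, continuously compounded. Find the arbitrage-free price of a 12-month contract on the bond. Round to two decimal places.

PV(coupons) I = 2.41·e^(−0.0734·9/12) + 2.41·e^(−0.0734·11/12)
I = 2.2809 + 2.2532 = 4.5341
F = (S − I)·e^(rT) = (113.46 − 4.5341) · e^(0.0734·12/12)
= 108.9259 · e^0.073400 = 108.9259 × 1.076161 = R$117.22

R$117.22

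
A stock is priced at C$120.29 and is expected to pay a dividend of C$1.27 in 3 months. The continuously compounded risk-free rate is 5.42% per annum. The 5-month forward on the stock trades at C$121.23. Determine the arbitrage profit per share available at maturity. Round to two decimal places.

C$0.53 per share

PV(dividends) I = 1.27·e^(−0.0542·3/12) = 1.2529
Fair forward F* = (S − I)·e^(rT) = (120.29 − 1.2529)·e^0.022583 = 119.0371 × 1.022840 = 121.7559
Market C$121.23 < fair 121.7559: forward underpriced → reverse cash-and-carry (short the stock, invest proceeds at r, pay the dividends, go long the forward).
Profit at T = |F_mkt − F*| = |121.23 − 121.7559| = C$0.53 per share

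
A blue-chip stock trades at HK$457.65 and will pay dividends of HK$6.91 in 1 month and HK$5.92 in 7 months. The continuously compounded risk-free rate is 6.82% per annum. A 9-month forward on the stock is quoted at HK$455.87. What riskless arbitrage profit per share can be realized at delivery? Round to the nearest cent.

HK$12.58 per share

PV(dividends) I = 6.91·e^(−0.0682·1/12) + 5.92·e^(−0.0682·7/12) = 12.5599
Fair forward F* = (S − I)·e^(rT) = (457.65 − 12.5599)·e^0.051150 = 445.0901 × 1.052481 = 468.4489
Market HK$455.87 < fair 468.4489: forward underpriced → reverse cash-and-carry (short the stock, invest proceeds at r, pay the dividends, go long the forward).
Profit at T = |F_mkt − F*| = |455.87 − 468.4489| = HK$12.58 per share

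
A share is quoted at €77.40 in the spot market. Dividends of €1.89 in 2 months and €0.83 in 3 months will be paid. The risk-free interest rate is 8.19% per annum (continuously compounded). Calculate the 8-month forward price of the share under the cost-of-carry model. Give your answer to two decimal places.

PV(dividends) I = 1.89·e^(−0.0819·2/12) + 0.83·e^(−0.0819·3/12)
I = 1.8644 + 0.8132 = 2.6776
F = (S − I)·e^(rT) = (77.40 − 2.6776) · e^(0.0819·8/12)
= 74.7224 · e^0.054600 = 74.7224 × 1.056118 = €78.92

€78.92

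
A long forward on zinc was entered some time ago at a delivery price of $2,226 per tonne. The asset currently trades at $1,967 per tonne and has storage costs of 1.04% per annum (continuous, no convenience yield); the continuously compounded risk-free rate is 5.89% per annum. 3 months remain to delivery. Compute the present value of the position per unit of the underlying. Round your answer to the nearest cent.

Current fair forward for the remaining 3 months: F = S·e^((r + u)·T), (r + u) = 0.0589 + 0.0104 = 0.0693
F = 1967 · e^(0.0693 × 3/12) = 1967 × 1.01747595 = 2001.3752
Value of long forward = (F − K)·e^(−rT) = (2001.3752 − 2226) · e^(−0.0589·3/12)
= -224.6248 × 0.98538288 = -221.34

-$221.34 per tonne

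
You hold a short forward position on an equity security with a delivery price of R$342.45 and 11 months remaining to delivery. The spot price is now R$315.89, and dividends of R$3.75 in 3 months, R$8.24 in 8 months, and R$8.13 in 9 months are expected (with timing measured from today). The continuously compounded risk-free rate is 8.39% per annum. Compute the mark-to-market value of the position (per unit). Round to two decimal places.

PV(remaining dividends) I = 3.75·e^(−0.0839·3/12) + 8.24·e^(−0.0839·8/12) + 8.13·e^(−0.0839·9/12) = 19.0981
Current forward F = (S − I)·e^(rT) = (315.89 − 19.0981)·e^(0.0839·11/12) = 296.7919 × 1.079943 = 320.5183
Value (long) = (F − K)·e^(−rT) = (320.5183 − 342.45) × 0.925975 = -20.3082
Short position value = −(long value) = R$20.31

R$20.31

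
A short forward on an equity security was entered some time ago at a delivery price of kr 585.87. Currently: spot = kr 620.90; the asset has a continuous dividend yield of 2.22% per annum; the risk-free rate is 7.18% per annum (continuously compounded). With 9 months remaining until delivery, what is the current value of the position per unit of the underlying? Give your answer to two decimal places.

-kr 55.49

Current fair forward for the remaining 9 months: F = S·e^((r − q)·T), (r − q) = 0.0718 − 0.0222 = 0.0496
F = 620.90 · e^(0.0496 × 9/12) = 620.90 × 1.037901 = 644.4327
Value of long forward = (F − K)·e^(−rT) = (644.4327 − 585.87) · e^(−0.0718·9/12)
= 58.5627 × 0.947574 = 55.49
Short position value = −(long value) = -kr 55.49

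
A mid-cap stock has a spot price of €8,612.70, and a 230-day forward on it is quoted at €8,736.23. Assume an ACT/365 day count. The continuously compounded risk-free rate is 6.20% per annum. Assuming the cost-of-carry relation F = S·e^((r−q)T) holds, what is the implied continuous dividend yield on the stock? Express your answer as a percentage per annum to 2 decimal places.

From F = S·e^((r−q)T): (r − q) = ln(F/S)/T
ln(8736.23/8612.70) = ln(1.014343) = 0.014241
(r − q) = 0.014241 / (230/365) = 0.022600
q = r − ln(F/S)/T = 0.0620 − 0.022600 = 0.039400
q = 3.94%

3.94%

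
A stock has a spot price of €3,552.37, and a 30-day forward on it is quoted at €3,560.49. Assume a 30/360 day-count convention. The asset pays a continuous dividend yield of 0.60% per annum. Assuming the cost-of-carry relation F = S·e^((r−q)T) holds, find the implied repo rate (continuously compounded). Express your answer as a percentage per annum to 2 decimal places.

From F = S·e^((r−q)T): (r − q) = ln(F/S)/T
ln(3560.49/3552.37) = ln(1.002286) = 0.002283
(r − q) = 0.002283 / (30/360) = 0.027396
r = ln(F/S)/T + q = 0.027396 + 0.0060 = 0.033396
r = 3.34%

3.34%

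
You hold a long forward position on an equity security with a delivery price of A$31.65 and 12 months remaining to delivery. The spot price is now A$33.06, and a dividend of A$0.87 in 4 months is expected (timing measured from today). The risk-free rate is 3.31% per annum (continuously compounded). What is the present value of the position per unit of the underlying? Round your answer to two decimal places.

PV(remaining dividends) I = 0.87·e^(−0.0331·4/12) = 0.8605
Current forward F = (S − I)·e^(rT) = (33.06 − 0.8605)·e^(0.0331·12/12) = 32.1995 × 1.033654 = 33.2831
Value (long) = (F − K)·e^(−rT) = (33.2831 − 31.65) × 0.967442 = 1.5799
Value = A$1.58

A$1.58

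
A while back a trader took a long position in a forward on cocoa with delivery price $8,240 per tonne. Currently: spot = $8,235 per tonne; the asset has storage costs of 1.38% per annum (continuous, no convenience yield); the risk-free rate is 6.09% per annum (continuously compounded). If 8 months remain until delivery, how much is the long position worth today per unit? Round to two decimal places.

$398.96 per tonne

Current fair forward for the remaining 8 months: F = S·e^((r + u)·T), (r + u) = 0.0609 + 0.0138 = 0.0747
F = 8235 · e^(0.0747 × 8/12) = 8235 × 1.05106086 = 8655.4862
Value of long forward = (F − K)·e^(−rT) = (8655.4862 − 8240) · e^(−0.0609·8/12)
= 415.4862 × 0.96021314 = 398.96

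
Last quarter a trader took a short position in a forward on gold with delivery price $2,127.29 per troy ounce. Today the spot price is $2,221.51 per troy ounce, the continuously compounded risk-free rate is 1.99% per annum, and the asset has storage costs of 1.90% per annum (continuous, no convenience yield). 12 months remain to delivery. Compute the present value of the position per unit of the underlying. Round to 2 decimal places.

-$178.75 per troy ounce

Current fair forward for the remaining 12 months: F = S·e^((r + u)·T), (r + u) = 0.0199 + 0.0190 = 0.0389
F = 2221.51 · e^(0.0389 × 12/12) = 2221.51 × 1.03966651 = 2309.6295
Value of long forward = (F − K)·e^(−rT) = (2309.6295 − 2127.29) · e^(−0.0199·12/12)
= 182.3395 × 0.98029670 = 178.75
Short position value = −(long value) = -$178.75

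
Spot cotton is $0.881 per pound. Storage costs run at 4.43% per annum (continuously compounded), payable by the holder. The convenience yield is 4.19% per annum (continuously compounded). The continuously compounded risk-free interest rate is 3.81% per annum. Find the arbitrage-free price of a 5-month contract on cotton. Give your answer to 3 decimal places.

$0.896 per pound

Net carry = r + u − y = 0.0381 + 0.0443 − 0.0419 = 0.0405
F = S·e^((r+u−y)T) = 0.881 · e^(0.0405 × 5/12) = 0.881 · e^0.016875
= 0.881 × 1.017018 = $0.896 per pound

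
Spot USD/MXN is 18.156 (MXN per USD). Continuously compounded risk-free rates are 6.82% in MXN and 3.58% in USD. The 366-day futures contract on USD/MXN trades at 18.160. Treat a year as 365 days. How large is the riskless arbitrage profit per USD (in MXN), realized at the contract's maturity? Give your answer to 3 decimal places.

Fair futures: F* = S·e^(carry·T), with carry = (r_MXN − r_USD) = 0.0682 − 0.0358 = 0.0324
F* = 18.156 · e^(0.0324 × 366/365) = 18.156 · e^0.032489 = 18.156 × 1.033023 = 18.7556
Market 18.160 < fair 18.7556: forward underpriced → reverse cash-and-carry (short spot, go long the forward).
At maturity, profit = |F_mkt − F*| = |18.160 − 18.7556| = 0.596 per USD (in MXN)

0.596 per USD (in MXN)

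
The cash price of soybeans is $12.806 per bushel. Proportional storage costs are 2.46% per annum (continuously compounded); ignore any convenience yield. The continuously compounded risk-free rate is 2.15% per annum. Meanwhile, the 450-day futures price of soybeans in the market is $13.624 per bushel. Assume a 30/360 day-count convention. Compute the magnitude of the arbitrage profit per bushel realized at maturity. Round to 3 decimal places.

$0.058 per bushel

Fair futures: F* = S·e^(carry·T), with carry = (r + u) = 0.0215 + 0.0246 = 0.0461
F* = 12.806 · e^(0.0461 × 450/360) = 12.806 · e^0.057625 = 12.806 × 1.059318 = $13.5656
Market $13.624 > fair $13.5656: forward overpriced → cash-and-carry (buy spot, short the forward).
At maturity, profit = |F_mkt − F*| = |13.624 − 13.5656| = $0.058 per bushel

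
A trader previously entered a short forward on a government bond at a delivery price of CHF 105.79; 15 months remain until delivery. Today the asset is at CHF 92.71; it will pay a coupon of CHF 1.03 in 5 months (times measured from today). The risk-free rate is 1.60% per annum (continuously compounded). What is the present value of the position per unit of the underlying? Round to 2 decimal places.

CHF 12.01

PV(remaining coupons) I = 1.03·e^(−0.0160·5/12) = 1.0232
Current forward F = (S − I)·e^(rT) = (92.71 − 1.0232)·e^(0.0160·15/12) = 91.6868 × 1.020201 = 93.5390
Value (long) = (F − K)·e^(−rT) = (93.5390 − 105.79) × 0.980199 = -12.0084
Short position value = −(long value) = CHF 12.01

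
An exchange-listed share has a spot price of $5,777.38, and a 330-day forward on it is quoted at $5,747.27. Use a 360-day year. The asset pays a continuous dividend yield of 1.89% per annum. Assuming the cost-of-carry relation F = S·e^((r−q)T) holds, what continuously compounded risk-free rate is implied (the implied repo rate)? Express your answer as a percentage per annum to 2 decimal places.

From F = S·e^((r−q)T): (r − q) = ln(F/S)/T
ln(5747.27/5777.38) = ln(0.994788) = -0.005226
(r − q) = -0.005226 / (330/360) = -0.005701
r = ln(F/S)/T + q = -0.005701 + 0.0189 = 0.013199
r = 1.32%

1.32%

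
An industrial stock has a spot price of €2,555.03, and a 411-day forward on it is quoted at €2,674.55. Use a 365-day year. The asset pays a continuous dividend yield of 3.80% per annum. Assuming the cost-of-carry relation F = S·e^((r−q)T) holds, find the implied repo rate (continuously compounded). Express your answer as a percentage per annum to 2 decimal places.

From F = S·e^((r−q)T): (r − q) = ln(F/S)/T
ln(2674.55/2555.03) = ln(1.046778) = 0.045717
(r − q) = 0.045717 / (411/365) = 0.040600
r = ln(F/S)/T + q = 0.040600 + 0.0380 = 0.078600
r = 7.86%

7.86%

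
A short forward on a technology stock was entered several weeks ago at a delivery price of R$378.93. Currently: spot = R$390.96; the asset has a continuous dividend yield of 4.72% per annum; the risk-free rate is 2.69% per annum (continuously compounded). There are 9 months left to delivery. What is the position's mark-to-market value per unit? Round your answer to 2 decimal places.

Current fair forward for the remaining 9 months: F = S·e^((r − q)·T), (r − q) = 0.0269 − 0.0472 = -0.0203
F = 390.96 · e^(-0.0203 × 9/12) = 390.96 × 0.984890 = 385.0526
Value of long forward = (F − K)·e^(−rT) = (385.0526 − 378.93) · e^(−0.0269·9/12)
= 6.1226 × 0.980027 = 6.00
Short position value = −(long value) = -R$6.00

-R$6.00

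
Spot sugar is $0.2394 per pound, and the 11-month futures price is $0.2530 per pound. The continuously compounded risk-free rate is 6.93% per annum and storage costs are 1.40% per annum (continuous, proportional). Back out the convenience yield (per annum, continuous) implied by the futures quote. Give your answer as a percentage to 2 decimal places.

F = S·e^((r+u−y)T) ⇒ (r+u−y) = ln(F/S)/T
ln(0.2530/0.2394) = 0.055254; /T ⇒ 0.060277
y = r + u − ln(F/S)/T = 0.0693 + 0.0140 − 0.060277 = 0.023023
y = 2.30%

2.30%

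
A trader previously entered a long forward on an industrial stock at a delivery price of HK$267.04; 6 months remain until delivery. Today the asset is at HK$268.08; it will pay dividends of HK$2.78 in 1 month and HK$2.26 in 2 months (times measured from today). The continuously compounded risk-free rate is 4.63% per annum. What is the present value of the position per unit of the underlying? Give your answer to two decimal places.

HK$2.14

PV(remaining dividends) I = 2.78·e^(−0.0463·1/12) + 2.26·e^(−0.0463·2/12) = 5.0119
Current forward F = (S − I)·e^(rT) = (268.08 − 5.0119)·e^(0.0463·6/12) = 263.0681 × 1.023420 = 269.2292
Value (long) = (F − K)·e^(−rT) = (269.2292 − 267.04) × 0.977116 = 2.1391
Value = HK$2.14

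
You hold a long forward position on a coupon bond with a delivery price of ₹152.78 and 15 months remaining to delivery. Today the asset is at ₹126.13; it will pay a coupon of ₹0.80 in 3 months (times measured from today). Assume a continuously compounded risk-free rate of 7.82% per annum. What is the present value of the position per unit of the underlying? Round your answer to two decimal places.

PV(remaining coupons) I = 0.80·e^(−0.0782·3/12) = 0.7845
Current forward F = (S − I)·e^(rT) = (126.13 − 0.7845)·e^(0.0782·15/12) = 125.3455 × 1.102687 = 138.2169
Value (long) = (F − K)·e^(−rT) = (138.2169 − 152.78) × 0.906876 = -13.2069
Value = -₹13.21

-₹13.21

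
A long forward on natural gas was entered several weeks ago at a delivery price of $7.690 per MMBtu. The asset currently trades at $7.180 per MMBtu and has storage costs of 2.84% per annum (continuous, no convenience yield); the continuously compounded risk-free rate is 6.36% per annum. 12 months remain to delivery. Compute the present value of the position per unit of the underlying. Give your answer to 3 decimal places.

$0.171 per MMBtu

Current fair forward for the remaining 12 months: F = S·e^((r + u)·T), (r + u) = 0.0636 + 0.0284 = 0.0920
F = 7.180 · e^(0.0920 × 12/12) = 7.180 × 1.096365 = 7.8719
Value of long forward = (F − K)·e^(−rT) = (7.8719 − 7.690) · e^(−0.0636·12/12)
= 0.1819 × 0.938380 = 0.171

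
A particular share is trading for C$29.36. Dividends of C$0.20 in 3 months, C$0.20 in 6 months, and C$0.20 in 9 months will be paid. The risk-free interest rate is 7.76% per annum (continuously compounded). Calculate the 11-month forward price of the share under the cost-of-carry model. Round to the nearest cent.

C$30.90

PV(dividends) I = 0.20·e^(−0.0776·3/12) + 0.20·e^(−0.0776·6/12) + 0.20·e^(−0.0776·9/12)
I = 0.1962 + 0.1924 + 0.1887 = 0.5773
F = (S − I)·e^(rT) = (29.36 − 0.5773) · e^(0.0776·11/12)
= 28.7827 · e^0.071133 = 28.7827 × 1.073724 = C$30.90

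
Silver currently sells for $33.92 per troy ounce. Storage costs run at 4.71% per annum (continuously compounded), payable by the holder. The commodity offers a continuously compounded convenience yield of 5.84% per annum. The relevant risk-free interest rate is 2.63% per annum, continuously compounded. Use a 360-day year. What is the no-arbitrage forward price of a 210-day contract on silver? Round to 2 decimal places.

Net carry = r + u − y = 0.0263 + 0.0471 − 0.0584 = 0.0150
F = S·e^((r+u−y)T) = 33.92 · e^(0.0150 × 210/360) = 33.92 · e^0.008750
= 33.92 × 1.008788 = $34.22 per troy ounce

$34.22 per troy ounce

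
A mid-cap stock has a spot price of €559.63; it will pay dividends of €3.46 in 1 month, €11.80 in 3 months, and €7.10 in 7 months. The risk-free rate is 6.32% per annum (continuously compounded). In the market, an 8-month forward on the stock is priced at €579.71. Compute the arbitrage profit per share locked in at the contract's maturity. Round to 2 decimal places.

€18.84 per share

PV(dividends) I = 3.46·e^(−0.0632·1/12) + 11.80·e^(−0.0632·3/12) + 7.10·e^(−0.0632·7/12) = 21.8999
Fair forward F* = (S − I)·e^(rT) = (559.63 − 21.8999)·e^0.042133 = 537.7301 × 1.043033 = 560.8702
Market €579.71 > fair 560.8702: forward overpriced → cash-and-carry (borrow at r, buy the stock and collect the dividends, short the forward).
Profit at T = |F_mkt − F*| = |579.71 − 560.8702| = €18.84 per share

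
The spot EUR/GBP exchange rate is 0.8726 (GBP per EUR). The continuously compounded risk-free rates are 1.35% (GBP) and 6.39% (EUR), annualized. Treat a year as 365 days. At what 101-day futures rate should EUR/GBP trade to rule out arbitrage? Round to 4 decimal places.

0.8605

F = S·e^((r_GBP − r_EUR)T) = 0.8726 · e^((0.0135 − 0.0639) × 101/365)
= 0.8726 · e^-0.013946 = 0.8726 × 0.986151
F = 0.8605 GBP per EUR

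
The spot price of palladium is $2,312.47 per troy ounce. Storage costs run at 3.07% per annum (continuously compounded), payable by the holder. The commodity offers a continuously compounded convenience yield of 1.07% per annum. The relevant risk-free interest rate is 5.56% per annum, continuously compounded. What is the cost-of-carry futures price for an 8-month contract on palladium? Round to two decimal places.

Net carry = r + u − y = 0.0556 + 0.0307 − 0.0107 = 0.0756
F = S·e^((r+u−y)T) = 2312.47 · e^(0.0756 × 8/12) = 2312.47 · e^0.05040000
= 2312.47 × 1.05169169 = $2,432.01 per troy ounce

$2,432.01 per troy ounce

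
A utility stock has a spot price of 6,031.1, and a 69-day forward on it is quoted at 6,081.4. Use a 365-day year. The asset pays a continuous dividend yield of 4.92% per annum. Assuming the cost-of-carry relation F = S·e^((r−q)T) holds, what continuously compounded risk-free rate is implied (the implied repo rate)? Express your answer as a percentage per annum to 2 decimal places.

From F = S·e^((r−q)T): (r − q) = ln(F/S)/T
ln(6081.4/6031.1) = ln(1.008340) = 0.008305
(r − q) = 0.008305 / (69/365) = 0.043932
r = ln(F/S)/T + q = 0.043932 + 0.0492 = 0.093132
r = 9.31%

9.31%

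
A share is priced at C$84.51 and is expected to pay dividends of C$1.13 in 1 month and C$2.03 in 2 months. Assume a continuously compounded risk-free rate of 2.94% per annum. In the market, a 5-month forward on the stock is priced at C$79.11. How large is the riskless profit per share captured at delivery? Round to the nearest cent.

PV(dividends) I = 1.13·e^(−0.0294·1/12) + 2.03·e^(−0.0294·2/12) = 3.1473
Fair forward F* = (S − I)·e^(rT) = (84.51 − 3.1473)·e^0.012250 = 81.3627 × 1.012325 = 82.3655
Market C$79.11 < fair 82.3655: forward underpriced → reverse cash-and-carry (short the stock, invest proceeds at r, pay the dividends, go long the forward).
Profit at T = |F_mkt − F*| = |79.11 − 82.3655| = C$3.26 per share

C$3.26 per share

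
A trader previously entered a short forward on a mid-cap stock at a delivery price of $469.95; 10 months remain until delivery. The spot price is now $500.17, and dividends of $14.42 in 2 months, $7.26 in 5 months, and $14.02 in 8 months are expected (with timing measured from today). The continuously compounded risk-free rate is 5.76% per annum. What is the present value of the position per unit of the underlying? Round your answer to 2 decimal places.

-$17.38

PV(remaining dividends) I = 14.42·e^(−0.0576·2/12) + 7.26·e^(−0.0576·5/12) + 14.02·e^(−0.0576·8/12) = 34.8619
Current forward F = (S − I)·e^(rT) = (500.17 − 34.8619)·e^(0.0576·10/12) = 465.3081 × 1.049171 = 488.1878
Value (long) = (F − K)·e^(−rT) = (488.1878 − 469.95) × 0.953134 = 17.3831
Short position value = −(long value) = -$17.38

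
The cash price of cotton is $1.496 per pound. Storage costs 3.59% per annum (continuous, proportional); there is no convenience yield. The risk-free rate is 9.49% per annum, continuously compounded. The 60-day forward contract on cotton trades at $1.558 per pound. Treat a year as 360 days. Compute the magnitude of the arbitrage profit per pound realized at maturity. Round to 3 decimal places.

Fair forward: F* = S·e^(carry·T), with carry = (r + u) = 0.0949 + 0.0359 = 0.1308
F* = 1.496 · e^(0.1308 × 60/360) = 1.496 · e^0.021800 = 1.496 × 1.022039 = $1.5290
Market $1.558 > fair $1.5290: forward overpriced → cash-and-carry (buy spot, short the forward).
At maturity, profit = |F_mkt − F*| = |1.558 − 1.5290| = $0.029 per pound

$0.029 per pound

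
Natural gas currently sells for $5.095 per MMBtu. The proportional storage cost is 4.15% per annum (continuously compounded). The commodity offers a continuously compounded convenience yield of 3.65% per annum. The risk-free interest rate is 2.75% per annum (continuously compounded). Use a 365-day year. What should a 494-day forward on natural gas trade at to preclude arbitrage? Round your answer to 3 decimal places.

Net carry = r + u − y = 0.0275 + 0.0415 − 0.0365 = 0.0325
F = S·e^((r+u−y)T) = 5.095 · e^(0.0325 × 494/365) = 5.095 · e^0.043986
= 5.095 × 1.044968 = $5.324 per MMBtu

$5.324 per MMBtu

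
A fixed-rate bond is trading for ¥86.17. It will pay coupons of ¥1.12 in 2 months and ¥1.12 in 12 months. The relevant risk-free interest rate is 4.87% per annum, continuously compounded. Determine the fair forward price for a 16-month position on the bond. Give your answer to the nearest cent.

PV(coupons) I = 1.12·e^(−0.0487·2/12) + 1.12·e^(−0.0487·12/12)
I = 1.1109 + 1.0668 = 2.1777
F = (S − I)·e^(rT) = (86.17 − 2.1777) · e^(0.0487·16/12)
= 83.9923 · e^0.064933 = 83.9923 × 1.067088 = ¥89.63

¥89.63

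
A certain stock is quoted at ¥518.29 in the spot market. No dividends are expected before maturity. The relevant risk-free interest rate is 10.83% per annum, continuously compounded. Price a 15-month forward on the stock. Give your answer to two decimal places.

¥593.42

F = S·e^(rT) = 518.29 · e^(0.1083 × 15/12)
= 518.29 · e^0.135375 = 518.29 × 1.144966
F = ¥593.42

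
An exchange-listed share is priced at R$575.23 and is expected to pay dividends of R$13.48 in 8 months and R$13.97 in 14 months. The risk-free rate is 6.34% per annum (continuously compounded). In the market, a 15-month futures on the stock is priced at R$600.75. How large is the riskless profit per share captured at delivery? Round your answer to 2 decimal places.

PV(dividends) I = 13.48·e^(−0.0634·8/12) + 13.97·e^(−0.0634·14/12) = 25.8961
Fair futures F* = (S − I)·e^(rT) = (575.23 − 25.8961)·e^0.079250 = 549.3339 × 1.082475 = 594.6402
Market R$600.75 > fair 594.6402: forward overpriced → cash-and-carry (borrow at r, buy the stock and collect the dividends, short the forward).
Profit at T = |F_mkt − F*| = |600.75 − 594.6402| = R$6.11 per share

R$6.11 per share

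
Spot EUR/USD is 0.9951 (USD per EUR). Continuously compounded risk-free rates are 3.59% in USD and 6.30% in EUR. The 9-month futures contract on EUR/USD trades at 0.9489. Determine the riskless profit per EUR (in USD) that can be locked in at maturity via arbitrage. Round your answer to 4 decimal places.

Fair futures: F* = S·e^(carry·T), with carry = (r_USD − r_EUR) = 0.0359 − 0.0630 = -0.0271
F* = 0.9951 · e^(-0.0271 × 9/12) = 0.9951 · e^-0.020325 = 0.9951 × 0.979880 = 0.9751
Market 0.9489 < fair 0.9751: forward underpriced → reverse cash-and-carry (short spot, go long the forward).
At maturity, profit = |F_mkt − F*| = |0.9489 − 0.9751| = 0.0262 per EUR (in USD)

0.0262 per EUR (in USD)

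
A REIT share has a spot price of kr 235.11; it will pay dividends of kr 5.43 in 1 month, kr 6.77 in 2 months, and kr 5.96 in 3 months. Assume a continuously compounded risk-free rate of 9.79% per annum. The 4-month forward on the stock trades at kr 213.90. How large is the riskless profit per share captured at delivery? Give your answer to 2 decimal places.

kr 10.55 per share

PV(dividends) I = 5.43·e^(−0.0979·1/12) + 6.77·e^(−0.0979·2/12) + 5.96·e^(−0.0979·3/12) = 17.8622
Fair forward F* = (S − I)·e^(rT) = (235.11 − 17.8622)·e^0.032633 = 217.2478 × 1.033171 = 224.4541
Market kr 213.90 < fair 224.4541: forward underpriced → reverse cash-and-carry (short the stock, invest proceeds at r, pay the dividends, go long the forward).
Profit at T = |F_mkt − F*| = |213.90 − 224.4541| = kr 10.55 per share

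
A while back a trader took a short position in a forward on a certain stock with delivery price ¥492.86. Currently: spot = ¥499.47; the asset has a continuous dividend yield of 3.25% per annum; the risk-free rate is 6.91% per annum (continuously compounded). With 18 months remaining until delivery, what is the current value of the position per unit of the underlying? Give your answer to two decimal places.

-¥31.37

Current fair forward for the remaining 18 months: F = S·e^((r − q)·T), (r − q) = 0.0691 − 0.0325 = 0.0366
F = 499.47 · e^(0.0366 × 18/12) = 499.47 × 1.056435 = 527.6576
Value of long forward = (F − K)·e^(−rT) = (527.6576 − 492.86) · e^(−0.0691·18/12)
= 34.7976 × 0.901541 = 31.37
Short position value = −(long value) = -¥31.37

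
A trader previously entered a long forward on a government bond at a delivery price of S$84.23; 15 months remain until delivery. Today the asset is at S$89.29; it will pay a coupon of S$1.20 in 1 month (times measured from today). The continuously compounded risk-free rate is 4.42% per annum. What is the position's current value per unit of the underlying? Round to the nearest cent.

S$8.39

PV(remaining coupons) I = 1.20·e^(−0.0442·1/12) = 1.1956
Current forward F = (S − I)·e^(rT) = (89.29 − 1.1956)·e^(0.0442·15/12) = 88.0944 × 1.056805 = 93.0986
Value (long) = (F − K)·e^(−rT) = (93.0986 − 84.23) × 0.946249 = 8.3919
Value = S$8.39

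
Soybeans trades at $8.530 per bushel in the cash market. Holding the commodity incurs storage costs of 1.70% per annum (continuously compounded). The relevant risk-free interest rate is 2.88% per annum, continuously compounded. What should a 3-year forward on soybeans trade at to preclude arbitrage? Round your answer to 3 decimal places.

$9.786 per bushel

Net carry = r + u − y = 0.0288 + 0.0170 − 0.0000 = 0.0458
F = S·e^((r+u−y)T) = 8.530 · e^(0.0458 × 3) = 8.530 · e^0.137400
= 8.530 × 1.147287 = $9.786 per bushel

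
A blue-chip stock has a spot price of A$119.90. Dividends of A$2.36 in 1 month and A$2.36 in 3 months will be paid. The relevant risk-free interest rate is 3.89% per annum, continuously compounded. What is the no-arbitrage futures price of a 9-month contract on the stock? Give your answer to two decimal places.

A$118.62

PV(dividends) I = 2.36·e^(−0.0389·1/12) + 2.36·e^(−0.0389·3/12)
I = 2.3524 + 2.3372 = 4.6896
F = (S − I)·e^(rT) = (119.90 − 4.6896) · e^(0.0389·9/12)
= 115.2104 · e^0.029175 = 115.2104 × 1.029605 = A$118.62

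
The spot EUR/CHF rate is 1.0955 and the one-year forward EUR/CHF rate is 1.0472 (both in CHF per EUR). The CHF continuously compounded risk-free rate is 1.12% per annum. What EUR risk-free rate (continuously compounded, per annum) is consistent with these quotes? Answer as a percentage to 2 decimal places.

F = S·e^((r_CHF − r_EUR)T) ⇒ r_EUR = r_CHF − ln(F/S)/T
ln(1.0472/1.0955) = -0.045091; /(12/12) = -0.045091
r_EUR = 0.0112 + 0.045091 = 0.056291
r_EUR = 5.63%

5.63%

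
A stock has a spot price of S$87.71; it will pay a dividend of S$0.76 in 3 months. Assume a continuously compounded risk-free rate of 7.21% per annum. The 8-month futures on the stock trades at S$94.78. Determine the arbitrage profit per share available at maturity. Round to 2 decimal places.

PV(dividends) I = 0.76·e^(−0.0721·3/12) = 0.7464
Fair futures F* = (S − I)·e^(rT) = (87.71 − 0.7464)·e^0.048067 = 86.9636 × 1.049241 = 91.2458
Market S$94.78 > fair 91.2458: forward overpriced → cash-and-carry (borrow at r, buy the stock and collect the dividends, short the forward).
Profit at T = |F_mkt − F*| = |94.78 − 91.2458| = S$3.53 per share

S$3.53 per share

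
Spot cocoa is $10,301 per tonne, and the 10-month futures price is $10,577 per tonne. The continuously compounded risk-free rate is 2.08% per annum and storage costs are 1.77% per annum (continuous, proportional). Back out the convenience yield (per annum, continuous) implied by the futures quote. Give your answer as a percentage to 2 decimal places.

F = S·e^((r+u−y)T) ⇒ (r+u−y) = ln(F/S)/T
ln(10577/10301) = 0.026441; /T ⇒ 0.031729
y = r + u − ln(F/S)/T = 0.0208 + 0.0177 − 0.031729 = 0.006771
y = 0.68%

0.68%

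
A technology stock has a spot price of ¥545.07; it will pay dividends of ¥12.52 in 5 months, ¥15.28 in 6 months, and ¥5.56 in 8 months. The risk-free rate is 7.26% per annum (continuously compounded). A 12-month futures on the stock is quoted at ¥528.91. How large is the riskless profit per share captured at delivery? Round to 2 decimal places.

¥22.60 per share

PV(dividends) I = 12.52·e^(−0.0726·5/12) + 15.28·e^(−0.0726·6/12) + 5.56·e^(−0.0726·8/12) = 32.1795
Fair futures F* = (S − I)·e^(rT) = (545.07 − 32.1795)·e^0.072600 = 512.8905 × 1.075300 = 551.5112
Market ¥528.91 < fair 551.5112: forward underpriced → reverse cash-and-carry (short the stock, invest proceeds at r, pay the dividends, go long the forward).
Profit at T = |F_mkt − F*| = |528.91 − 551.5112| = ¥22.60 per share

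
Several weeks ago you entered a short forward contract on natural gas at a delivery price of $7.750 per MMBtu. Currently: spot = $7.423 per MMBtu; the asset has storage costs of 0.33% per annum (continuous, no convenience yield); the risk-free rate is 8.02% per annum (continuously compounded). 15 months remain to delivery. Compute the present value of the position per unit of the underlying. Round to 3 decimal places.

Current fair forward for the remaining 15 months: F = S·e^((r + u)·T), (r + u) = 0.0802 + 0.0033 = 0.0835
F = 7.423 · e^(0.0835 × 15/12) = 7.423 × 1.110017 = 8.2397
Value of long forward = (F − K)·e^(−rT) = (8.2397 − 7.750) · e^(−0.0802·15/12)
= 0.4897 × 0.904611 = 0.443
Short position value = −(long value) = -$0.443

-$0.443 per MMBtu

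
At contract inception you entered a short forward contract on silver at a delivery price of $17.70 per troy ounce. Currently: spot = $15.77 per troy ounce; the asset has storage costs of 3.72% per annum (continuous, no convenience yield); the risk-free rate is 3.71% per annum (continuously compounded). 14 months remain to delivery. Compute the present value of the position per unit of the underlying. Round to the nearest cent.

$0.48 per troy ounce

Current fair forward for the remaining 14 months: F = S·e^((r + u)·T), (r + u) = 0.0371 + 0.0372 = 0.0743
F = 15.77 · e^(0.0743 × 14/12) = 15.77 × 1.090551 = 17.1980
Value of long forward = (F − K)·e^(−rT) = (17.1980 − 17.70) · e^(−0.0371·14/12)
= -0.5020 × 0.957640 = -0.48
Short position value = −(long value) = $0.48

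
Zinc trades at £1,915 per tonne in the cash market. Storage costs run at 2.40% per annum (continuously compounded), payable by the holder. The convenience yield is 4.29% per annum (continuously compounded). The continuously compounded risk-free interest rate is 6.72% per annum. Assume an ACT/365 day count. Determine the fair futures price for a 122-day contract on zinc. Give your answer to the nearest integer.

£1,946 per tonne

Net carry = r + u − y = 0.0672 + 0.0240 − 0.0429 = 0.0483
F = S·e^((r+u−y)T) = 1915 · e^(0.0483 × 122/365) = 1915 · e^0.016144
= 1915 × 1.016275 = £1,946 per tonne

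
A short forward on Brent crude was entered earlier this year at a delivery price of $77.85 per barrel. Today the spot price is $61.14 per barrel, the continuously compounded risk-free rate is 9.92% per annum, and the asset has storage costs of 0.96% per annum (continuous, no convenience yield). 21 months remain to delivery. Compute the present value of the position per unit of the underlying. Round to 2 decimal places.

Current fair forward for the remaining 21 months: F = S·e^((r + u)·T), (r + u) = 0.0992 + 0.0096 = 0.1088
F = 61.14 · e^(0.1088 × 21/12) = 61.14 × 1.209733 = 73.9631
Value of long forward = (F − K)·e^(−rT) = (73.9631 − 77.85) · e^(−0.0992·21/12)
= -3.8869 × 0.840633 = -3.27
Short position value = −(long value) = $3.27

$3.27 per barrel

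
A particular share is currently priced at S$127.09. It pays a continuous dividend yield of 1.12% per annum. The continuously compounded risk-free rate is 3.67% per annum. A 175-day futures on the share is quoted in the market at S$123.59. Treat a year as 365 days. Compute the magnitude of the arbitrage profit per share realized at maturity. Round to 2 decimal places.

Fair futures: F* = S·e^(carry·T), with carry = (r − q) = 0.0367 − 0.0112 = 0.0255
F* = 127.09 · e^(0.0255 × 175/365) = 127.09 · e^0.012226 = 127.09 × 1.012301 = S$128.6533
Market S$123.59 < fair S$128.6533: forward underpriced → reverse cash-and-carry (short spot, go long the forward).
At maturity, profit = |F_mkt − F*| = |123.59 − 128.6533| = S$5.06 per share

S$5.06 per share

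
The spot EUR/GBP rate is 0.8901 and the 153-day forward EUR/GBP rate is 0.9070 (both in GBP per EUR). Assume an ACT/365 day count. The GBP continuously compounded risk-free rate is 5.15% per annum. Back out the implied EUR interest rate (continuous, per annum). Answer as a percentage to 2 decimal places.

0.66%

F = S·e^((r_GBP − r_EUR)T) ⇒ r_EUR = r_GBP − ln(F/S)/T
ln(0.9070/0.8901) = 0.018809; /(153/365) = 0.044871
r_EUR = 0.0515 − 0.044871 = 0.006629
r_EUR = 0.66%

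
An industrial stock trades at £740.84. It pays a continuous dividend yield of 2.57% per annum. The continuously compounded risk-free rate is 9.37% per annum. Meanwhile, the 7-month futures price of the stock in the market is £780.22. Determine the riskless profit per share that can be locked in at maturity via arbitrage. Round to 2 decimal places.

Fair futures: F* = S·e^(carry·T), with carry = (r − q) = 0.0937 − 0.0257 = 0.0680
F* = 740.84 · e^(0.0680 × 7/12) = 740.84 · e^0.039667 = 740.84 × 1.040464 = £770.8173
Market £780.22 > fair £770.8173: forward overpriced → cash-and-carry (buy spot, short the forward).
At maturity, profit = |F_mkt − F*| = |780.22 − 770.8173| = £9.40 per share

£9.40 per share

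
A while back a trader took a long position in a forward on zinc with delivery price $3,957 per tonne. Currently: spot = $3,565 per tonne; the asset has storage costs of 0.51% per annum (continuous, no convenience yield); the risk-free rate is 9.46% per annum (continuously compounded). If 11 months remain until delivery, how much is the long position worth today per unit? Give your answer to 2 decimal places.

-$46.61 per tonne

Current fair forward for the remaining 11 months: F = S·e^((r + u)·T), (r + u) = 0.0946 + 0.0051 = 0.0997
F = 3565 · e^(0.0997 × 11/12) = 3565 × 1.09569807 = 3906.1636
Value of long forward = (F − K)·e^(−rT) = (3906.1636 − 3957) · e^(−0.0946·11/12)
= -50.8364 × 0.91693686 = -46.61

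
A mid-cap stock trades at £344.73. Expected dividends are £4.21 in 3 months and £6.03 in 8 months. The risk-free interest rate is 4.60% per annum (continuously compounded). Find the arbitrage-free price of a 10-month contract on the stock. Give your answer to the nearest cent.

PV(dividends) I = 4.21·e^(−0.0460·3/12) + 6.03·e^(−0.0460·8/12)
I = 4.1619 + 5.8479 = 10.0098
F = (S − I)·e^(rT) = (344.73 − 10.0098) · e^(0.0460·10/12)
= 334.7202 · e^0.038333 = 334.7202 × 1.039077 = £347.80

£347.80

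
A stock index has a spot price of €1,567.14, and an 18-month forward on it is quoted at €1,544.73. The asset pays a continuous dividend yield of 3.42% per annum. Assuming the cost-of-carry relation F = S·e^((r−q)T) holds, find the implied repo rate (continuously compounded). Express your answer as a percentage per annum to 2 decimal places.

From F = S·e^((r−q)T): (r − q) = ln(F/S)/T
ln(1544.73/1567.14) = ln(0.985700) = -0.014403
(r − q) = -0.014403 / (18/12) = -0.009602
r = ln(F/S)/T + q = -0.009602 + 0.0342 = 0.024598
r = 2.46%

2.46%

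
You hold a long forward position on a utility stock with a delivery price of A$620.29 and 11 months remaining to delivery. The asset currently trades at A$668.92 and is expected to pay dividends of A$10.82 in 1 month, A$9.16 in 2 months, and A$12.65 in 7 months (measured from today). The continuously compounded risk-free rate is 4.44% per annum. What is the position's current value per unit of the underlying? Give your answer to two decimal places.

PV(remaining dividends) I = 10.82·e^(−0.0444·1/12) + 9.16·e^(−0.0444·2/12) + 12.65·e^(−0.0444·7/12) = 32.1991
Current forward F = (S − I)·e^(rT) = (668.92 − 32.1991)·e^(0.0444·11/12) = 636.7209 × 1.041540 = 663.1703
Value (long) = (F − K)·e^(−rT) = (663.1703 − 620.29) × 0.960117 = 41.1701
Value = A$41.17

A$41.17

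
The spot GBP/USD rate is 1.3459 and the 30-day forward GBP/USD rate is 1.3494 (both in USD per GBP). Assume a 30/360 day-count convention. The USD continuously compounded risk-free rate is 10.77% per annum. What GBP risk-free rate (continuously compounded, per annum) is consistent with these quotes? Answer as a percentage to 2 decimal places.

7.65%

F = S·e^((r_USD − r_GBP)T) ⇒ r_GBP = r_USD − ln(F/S)/T
ln(1.3494/1.3459) = 0.002597; /(30/360) = 0.031164
r_GBP = 0.1077 − 0.031164 = 0.076536
r_GBP = 7.65%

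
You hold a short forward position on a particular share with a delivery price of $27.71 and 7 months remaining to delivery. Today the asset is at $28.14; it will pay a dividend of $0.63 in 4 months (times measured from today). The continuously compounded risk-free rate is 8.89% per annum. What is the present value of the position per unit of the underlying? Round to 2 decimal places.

PV(remaining dividends) I = 0.63·e^(−0.0889·4/12) = 0.6116
Current forward F = (S − I)·e^(rT) = (28.14 − 0.6116)·e^(0.0889·7/12) = 27.5284 × 1.053227 = 28.9937
Value (long) = (F − K)·e^(−rT) = (28.9937 − 27.71) × 0.949463 = 1.2188
Short position value = −(long value) = -$1.22

-$1.22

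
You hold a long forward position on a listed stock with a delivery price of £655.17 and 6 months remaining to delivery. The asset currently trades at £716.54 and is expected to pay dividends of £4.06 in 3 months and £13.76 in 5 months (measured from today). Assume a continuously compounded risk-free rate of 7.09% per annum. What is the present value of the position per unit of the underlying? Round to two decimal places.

£66.84

PV(remaining dividends) I = 4.06·e^(−0.0709·3/12) + 13.76·e^(−0.0709·5/12) = 17.3481
Current forward F = (S − I)·e^(rT) = (716.54 − 17.3481)·e^(0.0709·6/12) = 699.1919 × 1.036086 = 724.4229
Value (long) = (F − K)·e^(−rT) = (724.4229 − 655.17) × 0.965171 = 66.8409
Value = £66.84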